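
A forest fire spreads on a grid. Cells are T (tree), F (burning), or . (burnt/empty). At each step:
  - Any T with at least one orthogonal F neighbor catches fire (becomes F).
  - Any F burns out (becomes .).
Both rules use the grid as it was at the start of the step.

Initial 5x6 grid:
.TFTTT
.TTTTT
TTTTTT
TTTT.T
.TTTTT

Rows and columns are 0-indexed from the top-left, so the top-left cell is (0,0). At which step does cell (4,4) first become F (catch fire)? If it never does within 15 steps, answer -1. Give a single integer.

Step 1: cell (4,4)='T' (+3 fires, +1 burnt)
Step 2: cell (4,4)='T' (+4 fires, +3 burnt)
Step 3: cell (4,4)='T' (+5 fires, +4 burnt)
Step 4: cell (4,4)='T' (+6 fires, +5 burnt)
Step 5: cell (4,4)='T' (+4 fires, +6 burnt)
Step 6: cell (4,4)='F' (+2 fires, +4 burnt)
  -> target ignites at step 6
Step 7: cell (4,4)='.' (+1 fires, +2 burnt)
Step 8: cell (4,4)='.' (+0 fires, +1 burnt)
  fire out at step 8

6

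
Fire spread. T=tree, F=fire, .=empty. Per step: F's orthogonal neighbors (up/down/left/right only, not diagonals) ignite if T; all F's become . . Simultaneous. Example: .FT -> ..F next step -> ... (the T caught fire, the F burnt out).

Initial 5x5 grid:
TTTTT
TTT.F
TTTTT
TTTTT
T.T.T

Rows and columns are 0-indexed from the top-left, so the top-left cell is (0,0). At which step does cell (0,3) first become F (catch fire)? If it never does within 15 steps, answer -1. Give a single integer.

Step 1: cell (0,3)='T' (+2 fires, +1 burnt)
Step 2: cell (0,3)='F' (+3 fires, +2 burnt)
  -> target ignites at step 2
Step 3: cell (0,3)='.' (+4 fires, +3 burnt)
Step 4: cell (0,3)='.' (+4 fires, +4 burnt)
Step 5: cell (0,3)='.' (+5 fires, +4 burnt)
Step 6: cell (0,3)='.' (+2 fires, +5 burnt)
Step 7: cell (0,3)='.' (+1 fires, +2 burnt)
Step 8: cell (0,3)='.' (+0 fires, +1 burnt)
  fire out at step 8

2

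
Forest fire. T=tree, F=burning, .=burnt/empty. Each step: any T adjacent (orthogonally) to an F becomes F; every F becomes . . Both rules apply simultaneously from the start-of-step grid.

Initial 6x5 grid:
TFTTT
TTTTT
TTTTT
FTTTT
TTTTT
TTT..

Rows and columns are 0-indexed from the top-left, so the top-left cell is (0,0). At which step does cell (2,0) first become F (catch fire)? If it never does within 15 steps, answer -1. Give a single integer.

Step 1: cell (2,0)='F' (+6 fires, +2 burnt)
  -> target ignites at step 1
Step 2: cell (2,0)='.' (+7 fires, +6 burnt)
Step 3: cell (2,0)='.' (+6 fires, +7 burnt)
Step 4: cell (2,0)='.' (+5 fires, +6 burnt)
Step 5: cell (2,0)='.' (+2 fires, +5 burnt)
Step 6: cell (2,0)='.' (+0 fires, +2 burnt)
  fire out at step 6

1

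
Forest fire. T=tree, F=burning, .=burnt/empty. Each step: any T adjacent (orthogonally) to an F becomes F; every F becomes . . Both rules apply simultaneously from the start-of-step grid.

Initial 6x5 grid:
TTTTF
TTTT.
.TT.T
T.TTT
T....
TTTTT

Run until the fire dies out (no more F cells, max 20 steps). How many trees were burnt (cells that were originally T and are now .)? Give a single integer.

Answer: 14

Derivation:
Step 1: +1 fires, +1 burnt (F count now 1)
Step 2: +2 fires, +1 burnt (F count now 2)
Step 3: +2 fires, +2 burnt (F count now 2)
Step 4: +3 fires, +2 burnt (F count now 3)
Step 5: +3 fires, +3 burnt (F count now 3)
Step 6: +1 fires, +3 burnt (F count now 1)
Step 7: +1 fires, +1 burnt (F count now 1)
Step 8: +1 fires, +1 burnt (F count now 1)
Step 9: +0 fires, +1 burnt (F count now 0)
Fire out after step 9
Initially T: 21, now '.': 23
Total burnt (originally-T cells now '.'): 14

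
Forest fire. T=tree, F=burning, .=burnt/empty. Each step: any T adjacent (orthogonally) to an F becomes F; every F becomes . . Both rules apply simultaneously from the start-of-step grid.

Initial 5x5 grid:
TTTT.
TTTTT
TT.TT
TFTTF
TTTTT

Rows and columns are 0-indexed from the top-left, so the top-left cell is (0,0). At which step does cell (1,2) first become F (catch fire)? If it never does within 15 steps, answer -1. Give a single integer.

Step 1: cell (1,2)='T' (+7 fires, +2 burnt)
Step 2: cell (1,2)='T' (+7 fires, +7 burnt)
Step 3: cell (1,2)='F' (+4 fires, +7 burnt)
  -> target ignites at step 3
Step 4: cell (1,2)='.' (+3 fires, +4 burnt)
Step 5: cell (1,2)='.' (+0 fires, +3 burnt)
  fire out at step 5

3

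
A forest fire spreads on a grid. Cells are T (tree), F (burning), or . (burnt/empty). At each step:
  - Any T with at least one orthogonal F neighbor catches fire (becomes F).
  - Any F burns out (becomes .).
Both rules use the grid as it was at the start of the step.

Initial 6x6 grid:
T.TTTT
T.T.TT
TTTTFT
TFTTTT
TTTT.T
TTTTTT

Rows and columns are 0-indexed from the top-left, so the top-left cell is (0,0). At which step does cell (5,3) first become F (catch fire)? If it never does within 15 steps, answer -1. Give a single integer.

Step 1: cell (5,3)='T' (+8 fires, +2 burnt)
Step 2: cell (5,3)='T' (+9 fires, +8 burnt)
Step 3: cell (5,3)='T' (+8 fires, +9 burnt)
Step 4: cell (5,3)='F' (+4 fires, +8 burnt)
  -> target ignites at step 4
Step 5: cell (5,3)='.' (+1 fires, +4 burnt)
Step 6: cell (5,3)='.' (+0 fires, +1 burnt)
  fire out at step 6

4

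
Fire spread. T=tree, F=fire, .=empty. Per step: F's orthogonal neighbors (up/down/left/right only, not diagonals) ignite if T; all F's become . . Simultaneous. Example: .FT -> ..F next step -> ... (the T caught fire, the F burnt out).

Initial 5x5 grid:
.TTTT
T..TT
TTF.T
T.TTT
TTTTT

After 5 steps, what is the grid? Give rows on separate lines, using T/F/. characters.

Step 1: 2 trees catch fire, 1 burn out
  .TTTT
  T..TT
  TF..T
  T.FTT
  TTTTT
Step 2: 3 trees catch fire, 2 burn out
  .TTTT
  T..TT
  F...T
  T..FT
  TTFTT
Step 3: 5 trees catch fire, 3 burn out
  .TTTT
  F..TT
  ....T
  F...F
  TF.FT
Step 4: 3 trees catch fire, 5 burn out
  .TTTT
  ...TT
  ....F
  .....
  F...F
Step 5: 1 trees catch fire, 3 burn out
  .TTTT
  ...TF
  .....
  .....
  .....

.TTTT
...TF
.....
.....
.....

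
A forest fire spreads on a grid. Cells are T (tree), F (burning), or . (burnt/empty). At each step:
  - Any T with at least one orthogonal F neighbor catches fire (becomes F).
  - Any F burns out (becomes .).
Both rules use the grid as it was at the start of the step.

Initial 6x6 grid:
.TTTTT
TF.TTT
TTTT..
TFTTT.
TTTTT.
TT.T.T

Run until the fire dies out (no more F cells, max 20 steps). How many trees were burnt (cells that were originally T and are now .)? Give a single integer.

Step 1: +6 fires, +2 burnt (F count now 6)
Step 2: +7 fires, +6 burnt (F count now 7)
Step 3: +5 fires, +7 burnt (F count now 5)
Step 4: +4 fires, +5 burnt (F count now 4)
Step 5: +2 fires, +4 burnt (F count now 2)
Step 6: +1 fires, +2 burnt (F count now 1)
Step 7: +0 fires, +1 burnt (F count now 0)
Fire out after step 7
Initially T: 26, now '.': 35
Total burnt (originally-T cells now '.'): 25

Answer: 25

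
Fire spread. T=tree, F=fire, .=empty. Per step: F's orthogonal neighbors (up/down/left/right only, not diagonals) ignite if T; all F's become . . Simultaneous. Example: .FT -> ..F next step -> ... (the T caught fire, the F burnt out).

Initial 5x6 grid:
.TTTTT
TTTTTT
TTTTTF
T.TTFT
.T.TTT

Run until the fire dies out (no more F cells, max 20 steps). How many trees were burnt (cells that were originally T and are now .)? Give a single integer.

Answer: 23

Derivation:
Step 1: +5 fires, +2 burnt (F count now 5)
Step 2: +6 fires, +5 burnt (F count now 6)
Step 3: +3 fires, +6 burnt (F count now 3)
Step 4: +3 fires, +3 burnt (F count now 3)
Step 5: +3 fires, +3 burnt (F count now 3)
Step 6: +3 fires, +3 burnt (F count now 3)
Step 7: +0 fires, +3 burnt (F count now 0)
Fire out after step 7
Initially T: 24, now '.': 29
Total burnt (originally-T cells now '.'): 23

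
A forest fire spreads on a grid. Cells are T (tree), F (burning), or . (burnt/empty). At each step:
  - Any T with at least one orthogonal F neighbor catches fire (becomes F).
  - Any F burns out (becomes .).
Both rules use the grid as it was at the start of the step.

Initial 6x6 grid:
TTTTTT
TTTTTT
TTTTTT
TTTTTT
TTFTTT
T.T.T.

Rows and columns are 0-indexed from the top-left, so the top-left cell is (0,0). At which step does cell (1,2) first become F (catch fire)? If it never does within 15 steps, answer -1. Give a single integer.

Step 1: cell (1,2)='T' (+4 fires, +1 burnt)
Step 2: cell (1,2)='T' (+5 fires, +4 burnt)
Step 3: cell (1,2)='F' (+8 fires, +5 burnt)
  -> target ignites at step 3
Step 4: cell (1,2)='.' (+6 fires, +8 burnt)
Step 5: cell (1,2)='.' (+5 fires, +6 burnt)
Step 6: cell (1,2)='.' (+3 fires, +5 burnt)
Step 7: cell (1,2)='.' (+1 fires, +3 burnt)
Step 8: cell (1,2)='.' (+0 fires, +1 burnt)
  fire out at step 8

3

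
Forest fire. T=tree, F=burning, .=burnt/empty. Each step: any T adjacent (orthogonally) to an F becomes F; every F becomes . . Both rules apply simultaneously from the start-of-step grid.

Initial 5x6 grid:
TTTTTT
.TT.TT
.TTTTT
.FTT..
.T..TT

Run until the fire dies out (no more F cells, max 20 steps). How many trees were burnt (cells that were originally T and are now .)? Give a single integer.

Answer: 18

Derivation:
Step 1: +3 fires, +1 burnt (F count now 3)
Step 2: +3 fires, +3 burnt (F count now 3)
Step 3: +3 fires, +3 burnt (F count now 3)
Step 4: +3 fires, +3 burnt (F count now 3)
Step 5: +3 fires, +3 burnt (F count now 3)
Step 6: +2 fires, +3 burnt (F count now 2)
Step 7: +1 fires, +2 burnt (F count now 1)
Step 8: +0 fires, +1 burnt (F count now 0)
Fire out after step 8
Initially T: 20, now '.': 28
Total burnt (originally-T cells now '.'): 18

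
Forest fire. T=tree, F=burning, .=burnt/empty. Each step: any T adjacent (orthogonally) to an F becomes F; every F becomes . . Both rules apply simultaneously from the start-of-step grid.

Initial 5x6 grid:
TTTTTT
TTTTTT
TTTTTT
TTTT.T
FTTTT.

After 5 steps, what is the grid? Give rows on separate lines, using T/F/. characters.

Step 1: 2 trees catch fire, 1 burn out
  TTTTTT
  TTTTTT
  TTTTTT
  FTTT.T
  .FTTT.
Step 2: 3 trees catch fire, 2 burn out
  TTTTTT
  TTTTTT
  FTTTTT
  .FTT.T
  ..FTT.
Step 3: 4 trees catch fire, 3 burn out
  TTTTTT
  FTTTTT
  .FTTTT
  ..FT.T
  ...FT.
Step 4: 5 trees catch fire, 4 burn out
  FTTTTT
  .FTTTT
  ..FTTT
  ...F.T
  ....F.
Step 5: 3 trees catch fire, 5 burn out
  .FTTTT
  ..FTTT
  ...FTT
  .....T
  ......

.FTTTT
..FTTT
...FTT
.....T
......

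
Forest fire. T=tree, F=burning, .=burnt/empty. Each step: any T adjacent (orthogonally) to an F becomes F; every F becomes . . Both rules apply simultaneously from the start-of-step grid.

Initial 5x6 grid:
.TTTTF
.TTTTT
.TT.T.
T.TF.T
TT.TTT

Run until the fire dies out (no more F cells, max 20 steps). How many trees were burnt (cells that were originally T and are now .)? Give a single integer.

Answer: 17

Derivation:
Step 1: +4 fires, +2 burnt (F count now 4)
Step 2: +4 fires, +4 burnt (F count now 4)
Step 3: +6 fires, +4 burnt (F count now 6)
Step 4: +3 fires, +6 burnt (F count now 3)
Step 5: +0 fires, +3 burnt (F count now 0)
Fire out after step 5
Initially T: 20, now '.': 27
Total burnt (originally-T cells now '.'): 17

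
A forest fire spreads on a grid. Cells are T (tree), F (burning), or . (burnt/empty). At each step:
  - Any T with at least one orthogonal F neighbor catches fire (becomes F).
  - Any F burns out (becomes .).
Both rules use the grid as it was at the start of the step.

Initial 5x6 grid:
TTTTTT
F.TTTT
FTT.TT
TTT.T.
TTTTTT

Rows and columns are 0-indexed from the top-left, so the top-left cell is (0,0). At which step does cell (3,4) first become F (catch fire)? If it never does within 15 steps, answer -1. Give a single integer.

Step 1: cell (3,4)='T' (+3 fires, +2 burnt)
Step 2: cell (3,4)='T' (+4 fires, +3 burnt)
Step 3: cell (3,4)='T' (+4 fires, +4 burnt)
Step 4: cell (3,4)='T' (+3 fires, +4 burnt)
Step 5: cell (3,4)='T' (+3 fires, +3 burnt)
Step 6: cell (3,4)='T' (+4 fires, +3 burnt)
Step 7: cell (3,4)='F' (+3 fires, +4 burnt)
  -> target ignites at step 7
Step 8: cell (3,4)='.' (+0 fires, +3 burnt)
  fire out at step 8

7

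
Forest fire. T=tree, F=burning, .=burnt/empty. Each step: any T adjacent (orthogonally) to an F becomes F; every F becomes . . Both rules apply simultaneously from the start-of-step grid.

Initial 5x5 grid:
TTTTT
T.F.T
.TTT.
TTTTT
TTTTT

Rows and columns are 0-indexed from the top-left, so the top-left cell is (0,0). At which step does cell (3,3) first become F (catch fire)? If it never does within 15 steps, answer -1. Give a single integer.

Step 1: cell (3,3)='T' (+2 fires, +1 burnt)
Step 2: cell (3,3)='T' (+5 fires, +2 burnt)
Step 3: cell (3,3)='F' (+5 fires, +5 burnt)
  -> target ignites at step 3
Step 4: cell (3,3)='.' (+6 fires, +5 burnt)
Step 5: cell (3,3)='.' (+2 fires, +6 burnt)
Step 6: cell (3,3)='.' (+0 fires, +2 burnt)
  fire out at step 6

3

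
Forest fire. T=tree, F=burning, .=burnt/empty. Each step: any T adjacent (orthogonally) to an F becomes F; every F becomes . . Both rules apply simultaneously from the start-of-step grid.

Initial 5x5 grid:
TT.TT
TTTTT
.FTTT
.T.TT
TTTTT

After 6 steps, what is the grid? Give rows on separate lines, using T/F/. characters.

Step 1: 3 trees catch fire, 1 burn out
  TT.TT
  TFTTT
  ..FTT
  .F.TT
  TTTTT
Step 2: 5 trees catch fire, 3 burn out
  TF.TT
  F.FTT
  ...FT
  ...TT
  TFTTT
Step 3: 6 trees catch fire, 5 burn out
  F..TT
  ...FT
  ....F
  ...FT
  F.FTT
Step 4: 4 trees catch fire, 6 burn out
  ...FT
  ....F
  .....
  ....F
  ...FT
Step 5: 2 trees catch fire, 4 burn out
  ....F
  .....
  .....
  .....
  ....F
Step 6: 0 trees catch fire, 2 burn out
  .....
  .....
  .....
  .....
  .....

.....
.....
.....
.....
.....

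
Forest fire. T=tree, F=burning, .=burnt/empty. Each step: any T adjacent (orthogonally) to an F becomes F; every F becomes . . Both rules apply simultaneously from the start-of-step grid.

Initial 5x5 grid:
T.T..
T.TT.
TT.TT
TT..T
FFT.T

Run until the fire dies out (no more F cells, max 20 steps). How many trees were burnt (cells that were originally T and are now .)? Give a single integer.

Step 1: +3 fires, +2 burnt (F count now 3)
Step 2: +2 fires, +3 burnt (F count now 2)
Step 3: +1 fires, +2 burnt (F count now 1)
Step 4: +1 fires, +1 burnt (F count now 1)
Step 5: +0 fires, +1 burnt (F count now 0)
Fire out after step 5
Initially T: 14, now '.': 18
Total burnt (originally-T cells now '.'): 7

Answer: 7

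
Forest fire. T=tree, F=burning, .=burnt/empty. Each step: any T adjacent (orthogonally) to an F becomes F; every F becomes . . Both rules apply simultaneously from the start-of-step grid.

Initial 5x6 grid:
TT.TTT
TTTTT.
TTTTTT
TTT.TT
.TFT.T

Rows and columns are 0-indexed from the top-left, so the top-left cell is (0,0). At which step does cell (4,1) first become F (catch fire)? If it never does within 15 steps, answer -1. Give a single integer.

Step 1: cell (4,1)='F' (+3 fires, +1 burnt)
  -> target ignites at step 1
Step 2: cell (4,1)='.' (+2 fires, +3 burnt)
Step 3: cell (4,1)='.' (+4 fires, +2 burnt)
Step 4: cell (4,1)='.' (+4 fires, +4 burnt)
Step 5: cell (4,1)='.' (+6 fires, +4 burnt)
Step 6: cell (4,1)='.' (+3 fires, +6 burnt)
Step 7: cell (4,1)='.' (+2 fires, +3 burnt)
Step 8: cell (4,1)='.' (+0 fires, +2 burnt)
  fire out at step 8

1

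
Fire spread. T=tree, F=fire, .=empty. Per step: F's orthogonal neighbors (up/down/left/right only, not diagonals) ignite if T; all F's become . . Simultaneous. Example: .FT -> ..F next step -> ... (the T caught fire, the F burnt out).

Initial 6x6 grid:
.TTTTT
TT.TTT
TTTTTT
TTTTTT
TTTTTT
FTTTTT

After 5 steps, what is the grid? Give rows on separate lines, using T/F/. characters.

Step 1: 2 trees catch fire, 1 burn out
  .TTTTT
  TT.TTT
  TTTTTT
  TTTTTT
  FTTTTT
  .FTTTT
Step 2: 3 trees catch fire, 2 burn out
  .TTTTT
  TT.TTT
  TTTTTT
  FTTTTT
  .FTTTT
  ..FTTT
Step 3: 4 trees catch fire, 3 burn out
  .TTTTT
  TT.TTT
  FTTTTT
  .FTTTT
  ..FTTT
  ...FTT
Step 4: 5 trees catch fire, 4 burn out
  .TTTTT
  FT.TTT
  .FTTTT
  ..FTTT
  ...FTT
  ....FT
Step 5: 5 trees catch fire, 5 burn out
  .TTTTT
  .F.TTT
  ..FTTT
  ...FTT
  ....FT
  .....F

.TTTTT
.F.TTT
..FTTT
...FTT
....FT
.....F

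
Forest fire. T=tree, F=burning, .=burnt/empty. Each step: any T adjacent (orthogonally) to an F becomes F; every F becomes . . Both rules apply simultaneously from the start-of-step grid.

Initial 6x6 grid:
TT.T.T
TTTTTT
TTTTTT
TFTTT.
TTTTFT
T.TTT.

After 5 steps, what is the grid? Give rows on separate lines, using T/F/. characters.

Step 1: 8 trees catch fire, 2 burn out
  TT.T.T
  TTTTTT
  TFTTTT
  F.FTF.
  TFTF.F
  T.TTF.
Step 2: 8 trees catch fire, 8 burn out
  TT.T.T
  TFTTTT
  F.FTFT
  ...F..
  F.F...
  T.TF..
Step 3: 8 trees catch fire, 8 burn out
  TF.T.T
  F.FTFT
  ...F.F
  ......
  ......
  F.F...
Step 4: 3 trees catch fire, 8 burn out
  F..T.T
  ...F.F
  ......
  ......
  ......
  ......
Step 5: 2 trees catch fire, 3 burn out
  ...F.F
  ......
  ......
  ......
  ......
  ......

...F.F
......
......
......
......
......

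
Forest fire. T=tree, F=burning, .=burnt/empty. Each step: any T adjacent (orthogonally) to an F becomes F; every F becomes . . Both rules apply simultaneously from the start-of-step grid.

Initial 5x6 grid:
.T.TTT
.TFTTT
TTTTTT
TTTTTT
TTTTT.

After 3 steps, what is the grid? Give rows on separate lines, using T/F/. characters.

Step 1: 3 trees catch fire, 1 burn out
  .T.TTT
  .F.FTT
  TTFTTT
  TTTTTT
  TTTTT.
Step 2: 6 trees catch fire, 3 burn out
  .F.FTT
  ....FT
  TF.FTT
  TTFTTT
  TTTTT.
Step 3: 7 trees catch fire, 6 burn out
  ....FT
  .....F
  F...FT
  TF.FTT
  TTFTT.

....FT
.....F
F...FT
TF.FTT
TTFTT.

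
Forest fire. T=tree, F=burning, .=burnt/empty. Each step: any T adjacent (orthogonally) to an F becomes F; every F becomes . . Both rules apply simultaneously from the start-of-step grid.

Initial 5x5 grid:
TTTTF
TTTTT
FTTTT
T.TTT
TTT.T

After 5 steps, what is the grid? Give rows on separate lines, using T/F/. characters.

Step 1: 5 trees catch fire, 2 burn out
  TTTF.
  FTTTF
  .FTTT
  F.TTT
  TTT.T
Step 2: 7 trees catch fire, 5 burn out
  FTF..
  .FTF.
  ..FTF
  ..TTT
  FTT.T
Step 3: 6 trees catch fire, 7 burn out
  .F...
  ..F..
  ...F.
  ..FTF
  .FT.T
Step 4: 3 trees catch fire, 6 burn out
  .....
  .....
  .....
  ...F.
  ..F.F
Step 5: 0 trees catch fire, 3 burn out
  .....
  .....
  .....
  .....
  .....

.....
.....
.....
.....
.....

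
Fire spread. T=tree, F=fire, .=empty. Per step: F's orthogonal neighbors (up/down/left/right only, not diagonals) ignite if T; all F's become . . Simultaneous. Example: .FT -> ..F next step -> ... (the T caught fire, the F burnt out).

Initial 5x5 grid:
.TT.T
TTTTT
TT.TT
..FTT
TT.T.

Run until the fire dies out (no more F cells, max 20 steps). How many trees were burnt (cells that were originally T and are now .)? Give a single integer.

Answer: 15

Derivation:
Step 1: +1 fires, +1 burnt (F count now 1)
Step 2: +3 fires, +1 burnt (F count now 3)
Step 3: +2 fires, +3 burnt (F count now 2)
Step 4: +2 fires, +2 burnt (F count now 2)
Step 5: +3 fires, +2 burnt (F count now 3)
Step 6: +3 fires, +3 burnt (F count now 3)
Step 7: +1 fires, +3 burnt (F count now 1)
Step 8: +0 fires, +1 burnt (F count now 0)
Fire out after step 8
Initially T: 17, now '.': 23
Total burnt (originally-T cells now '.'): 15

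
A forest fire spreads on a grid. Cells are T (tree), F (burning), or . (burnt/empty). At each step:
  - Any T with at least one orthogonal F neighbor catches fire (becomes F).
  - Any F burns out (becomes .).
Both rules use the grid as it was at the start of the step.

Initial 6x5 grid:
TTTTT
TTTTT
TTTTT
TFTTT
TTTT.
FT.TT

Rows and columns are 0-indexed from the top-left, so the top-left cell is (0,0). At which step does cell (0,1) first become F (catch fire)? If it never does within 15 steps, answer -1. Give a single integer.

Step 1: cell (0,1)='T' (+6 fires, +2 burnt)
Step 2: cell (0,1)='T' (+5 fires, +6 burnt)
Step 3: cell (0,1)='F' (+6 fires, +5 burnt)
  -> target ignites at step 3
Step 4: cell (0,1)='.' (+5 fires, +6 burnt)
Step 5: cell (0,1)='.' (+3 fires, +5 burnt)
Step 6: cell (0,1)='.' (+1 fires, +3 burnt)
Step 7: cell (0,1)='.' (+0 fires, +1 burnt)
  fire out at step 7

3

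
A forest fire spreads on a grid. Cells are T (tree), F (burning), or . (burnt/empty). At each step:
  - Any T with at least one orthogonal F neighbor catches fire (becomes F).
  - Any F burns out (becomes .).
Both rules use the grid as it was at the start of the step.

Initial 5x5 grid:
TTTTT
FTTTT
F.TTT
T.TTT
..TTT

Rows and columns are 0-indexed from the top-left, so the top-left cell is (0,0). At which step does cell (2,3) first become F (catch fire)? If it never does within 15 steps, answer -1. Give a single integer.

Step 1: cell (2,3)='T' (+3 fires, +2 burnt)
Step 2: cell (2,3)='T' (+2 fires, +3 burnt)
Step 3: cell (2,3)='T' (+3 fires, +2 burnt)
Step 4: cell (2,3)='F' (+4 fires, +3 burnt)
  -> target ignites at step 4
Step 5: cell (2,3)='.' (+4 fires, +4 burnt)
Step 6: cell (2,3)='.' (+2 fires, +4 burnt)
Step 7: cell (2,3)='.' (+1 fires, +2 burnt)
Step 8: cell (2,3)='.' (+0 fires, +1 burnt)
  fire out at step 8

4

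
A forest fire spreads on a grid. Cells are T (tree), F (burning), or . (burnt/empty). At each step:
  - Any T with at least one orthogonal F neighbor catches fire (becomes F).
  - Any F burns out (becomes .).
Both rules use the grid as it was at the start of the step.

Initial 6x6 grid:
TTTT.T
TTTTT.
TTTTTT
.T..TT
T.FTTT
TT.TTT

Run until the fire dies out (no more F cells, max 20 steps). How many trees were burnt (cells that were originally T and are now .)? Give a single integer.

Answer: 24

Derivation:
Step 1: +1 fires, +1 burnt (F count now 1)
Step 2: +2 fires, +1 burnt (F count now 2)
Step 3: +3 fires, +2 burnt (F count now 3)
Step 4: +3 fires, +3 burnt (F count now 3)
Step 5: +3 fires, +3 burnt (F count now 3)
Step 6: +2 fires, +3 burnt (F count now 2)
Step 7: +3 fires, +2 burnt (F count now 3)
Step 8: +4 fires, +3 burnt (F count now 4)
Step 9: +2 fires, +4 burnt (F count now 2)
Step 10: +1 fires, +2 burnt (F count now 1)
Step 11: +0 fires, +1 burnt (F count now 0)
Fire out after step 11
Initially T: 28, now '.': 32
Total burnt (originally-T cells now '.'): 24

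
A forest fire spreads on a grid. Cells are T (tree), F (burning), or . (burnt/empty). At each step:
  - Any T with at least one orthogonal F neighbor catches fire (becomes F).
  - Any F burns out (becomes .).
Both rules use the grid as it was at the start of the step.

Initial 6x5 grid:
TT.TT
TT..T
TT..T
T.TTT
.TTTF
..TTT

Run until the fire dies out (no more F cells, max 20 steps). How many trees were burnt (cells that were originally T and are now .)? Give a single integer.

Answer: 13

Derivation:
Step 1: +3 fires, +1 burnt (F count now 3)
Step 2: +4 fires, +3 burnt (F count now 4)
Step 3: +4 fires, +4 burnt (F count now 4)
Step 4: +1 fires, +4 burnt (F count now 1)
Step 5: +1 fires, +1 burnt (F count now 1)
Step 6: +0 fires, +1 burnt (F count now 0)
Fire out after step 6
Initially T: 20, now '.': 23
Total burnt (originally-T cells now '.'): 13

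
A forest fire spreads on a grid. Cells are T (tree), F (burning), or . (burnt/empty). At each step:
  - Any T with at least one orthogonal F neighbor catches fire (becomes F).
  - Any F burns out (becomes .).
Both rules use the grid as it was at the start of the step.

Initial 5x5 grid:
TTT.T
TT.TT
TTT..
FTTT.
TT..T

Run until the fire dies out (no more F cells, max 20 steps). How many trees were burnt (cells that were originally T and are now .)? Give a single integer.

Answer: 13

Derivation:
Step 1: +3 fires, +1 burnt (F count now 3)
Step 2: +4 fires, +3 burnt (F count now 4)
Step 3: +4 fires, +4 burnt (F count now 4)
Step 4: +1 fires, +4 burnt (F count now 1)
Step 5: +1 fires, +1 burnt (F count now 1)
Step 6: +0 fires, +1 burnt (F count now 0)
Fire out after step 6
Initially T: 17, now '.': 21
Total burnt (originally-T cells now '.'): 13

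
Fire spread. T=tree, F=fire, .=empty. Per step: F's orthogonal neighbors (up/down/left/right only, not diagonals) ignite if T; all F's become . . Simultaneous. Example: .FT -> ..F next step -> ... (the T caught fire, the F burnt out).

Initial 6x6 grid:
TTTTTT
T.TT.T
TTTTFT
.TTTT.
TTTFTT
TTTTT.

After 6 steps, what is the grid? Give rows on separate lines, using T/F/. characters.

Step 1: 7 trees catch fire, 2 burn out
  TTTTTT
  T.TT.T
  TTTF.F
  .TTFF.
  TTF.FT
  TTTFT.
Step 2: 8 trees catch fire, 7 burn out
  TTTTTT
  T.TF.F
  TTF...
  .TF...
  TF...F
  TTF.F.
Step 3: 7 trees catch fire, 8 burn out
  TTTFTF
  T.F...
  TF....
  .F....
  F.....
  TF....
Step 4: 4 trees catch fire, 7 burn out
  TTF.F.
  T.....
  F.....
  ......
  ......
  F.....
Step 5: 2 trees catch fire, 4 burn out
  TF....
  F.....
  ......
  ......
  ......
  ......
Step 6: 1 trees catch fire, 2 burn out
  F.....
  ......
  ......
  ......
  ......
  ......

F.....
......
......
......
......
......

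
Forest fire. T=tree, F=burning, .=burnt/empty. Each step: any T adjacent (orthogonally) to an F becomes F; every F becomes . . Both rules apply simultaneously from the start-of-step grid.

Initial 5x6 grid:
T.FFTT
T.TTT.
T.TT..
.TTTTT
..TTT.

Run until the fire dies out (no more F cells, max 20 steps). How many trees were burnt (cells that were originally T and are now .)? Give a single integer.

Step 1: +3 fires, +2 burnt (F count now 3)
Step 2: +4 fires, +3 burnt (F count now 4)
Step 3: +2 fires, +4 burnt (F count now 2)
Step 4: +4 fires, +2 burnt (F count now 4)
Step 5: +2 fires, +4 burnt (F count now 2)
Step 6: +0 fires, +2 burnt (F count now 0)
Fire out after step 6
Initially T: 18, now '.': 27
Total burnt (originally-T cells now '.'): 15

Answer: 15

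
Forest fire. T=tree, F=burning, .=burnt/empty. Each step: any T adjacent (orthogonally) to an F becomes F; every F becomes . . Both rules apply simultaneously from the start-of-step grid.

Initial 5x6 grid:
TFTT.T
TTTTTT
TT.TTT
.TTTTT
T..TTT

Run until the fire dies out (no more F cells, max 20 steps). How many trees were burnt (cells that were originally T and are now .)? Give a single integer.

Step 1: +3 fires, +1 burnt (F count now 3)
Step 2: +4 fires, +3 burnt (F count now 4)
Step 3: +3 fires, +4 burnt (F count now 3)
Step 4: +3 fires, +3 burnt (F count now 3)
Step 5: +3 fires, +3 burnt (F count now 3)
Step 6: +4 fires, +3 burnt (F count now 4)
Step 7: +2 fires, +4 burnt (F count now 2)
Step 8: +1 fires, +2 burnt (F count now 1)
Step 9: +0 fires, +1 burnt (F count now 0)
Fire out after step 9
Initially T: 24, now '.': 29
Total burnt (originally-T cells now '.'): 23

Answer: 23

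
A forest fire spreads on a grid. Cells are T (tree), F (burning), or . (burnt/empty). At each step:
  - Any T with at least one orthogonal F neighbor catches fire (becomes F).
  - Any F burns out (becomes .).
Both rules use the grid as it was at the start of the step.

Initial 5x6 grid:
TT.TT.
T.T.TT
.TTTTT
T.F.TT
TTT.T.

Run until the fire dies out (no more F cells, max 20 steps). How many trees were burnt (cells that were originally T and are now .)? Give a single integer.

Answer: 17

Derivation:
Step 1: +2 fires, +1 burnt (F count now 2)
Step 2: +4 fires, +2 burnt (F count now 4)
Step 3: +2 fires, +4 burnt (F count now 2)
Step 4: +4 fires, +2 burnt (F count now 4)
Step 5: +4 fires, +4 burnt (F count now 4)
Step 6: +1 fires, +4 burnt (F count now 1)
Step 7: +0 fires, +1 burnt (F count now 0)
Fire out after step 7
Initially T: 20, now '.': 27
Total burnt (originally-T cells now '.'): 17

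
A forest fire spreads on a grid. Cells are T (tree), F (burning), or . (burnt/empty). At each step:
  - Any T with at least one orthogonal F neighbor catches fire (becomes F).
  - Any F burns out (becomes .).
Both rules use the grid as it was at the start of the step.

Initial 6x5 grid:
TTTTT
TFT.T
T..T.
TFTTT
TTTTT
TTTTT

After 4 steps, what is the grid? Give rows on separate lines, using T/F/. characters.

Step 1: 6 trees catch fire, 2 burn out
  TFTTT
  F.F.T
  T..T.
  F.FTT
  TFTTT
  TTTTT
Step 2: 7 trees catch fire, 6 burn out
  F.FTT
  ....T
  F..T.
  ...FT
  F.FTT
  TFTTT
Step 3: 6 trees catch fire, 7 burn out
  ...FT
  ....T
  ...F.
  ....F
  ...FT
  F.FTT
Step 4: 3 trees catch fire, 6 burn out
  ....F
  ....T
  .....
  .....
  ....F
  ...FT

....F
....T
.....
.....
....F
...FT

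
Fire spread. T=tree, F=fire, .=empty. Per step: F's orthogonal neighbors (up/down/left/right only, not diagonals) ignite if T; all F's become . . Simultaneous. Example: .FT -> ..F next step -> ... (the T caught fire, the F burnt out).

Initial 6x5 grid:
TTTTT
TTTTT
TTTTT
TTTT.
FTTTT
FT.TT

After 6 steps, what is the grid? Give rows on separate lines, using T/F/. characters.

Step 1: 3 trees catch fire, 2 burn out
  TTTTT
  TTTTT
  TTTTT
  FTTT.
  .FTTT
  .F.TT
Step 2: 3 trees catch fire, 3 burn out
  TTTTT
  TTTTT
  FTTTT
  .FTT.
  ..FTT
  ...TT
Step 3: 4 trees catch fire, 3 burn out
  TTTTT
  FTTTT
  .FTTT
  ..FT.
  ...FT
  ...TT
Step 4: 6 trees catch fire, 4 burn out
  FTTTT
  .FTTT
  ..FTT
  ...F.
  ....F
  ...FT
Step 5: 4 trees catch fire, 6 burn out
  .FTTT
  ..FTT
  ...FT
  .....
  .....
  ....F
Step 6: 3 trees catch fire, 4 burn out
  ..FTT
  ...FT
  ....F
  .....
  .....
  .....

..FTT
...FT
....F
.....
.....
.....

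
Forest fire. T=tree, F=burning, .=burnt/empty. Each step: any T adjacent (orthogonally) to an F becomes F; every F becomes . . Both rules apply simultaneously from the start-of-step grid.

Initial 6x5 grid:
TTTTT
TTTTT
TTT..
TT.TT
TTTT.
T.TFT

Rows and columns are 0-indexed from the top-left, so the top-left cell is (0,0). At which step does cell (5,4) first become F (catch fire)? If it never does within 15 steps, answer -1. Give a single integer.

Step 1: cell (5,4)='F' (+3 fires, +1 burnt)
  -> target ignites at step 1
Step 2: cell (5,4)='.' (+2 fires, +3 burnt)
Step 3: cell (5,4)='.' (+2 fires, +2 burnt)
Step 4: cell (5,4)='.' (+2 fires, +2 burnt)
Step 5: cell (5,4)='.' (+3 fires, +2 burnt)
Step 6: cell (5,4)='.' (+3 fires, +3 burnt)
Step 7: cell (5,4)='.' (+3 fires, +3 burnt)
Step 8: cell (5,4)='.' (+3 fires, +3 burnt)
Step 9: cell (5,4)='.' (+2 fires, +3 burnt)
Step 10: cell (5,4)='.' (+1 fires, +2 burnt)
Step 11: cell (5,4)='.' (+0 fires, +1 burnt)
  fire out at step 11

1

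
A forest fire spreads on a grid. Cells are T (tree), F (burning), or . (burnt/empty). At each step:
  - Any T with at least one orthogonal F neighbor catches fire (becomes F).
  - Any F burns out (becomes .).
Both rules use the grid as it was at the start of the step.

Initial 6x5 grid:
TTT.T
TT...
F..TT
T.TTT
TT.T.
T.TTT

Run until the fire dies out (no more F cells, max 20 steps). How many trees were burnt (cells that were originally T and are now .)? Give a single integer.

Step 1: +2 fires, +1 burnt (F count now 2)
Step 2: +3 fires, +2 burnt (F count now 3)
Step 3: +3 fires, +3 burnt (F count now 3)
Step 4: +1 fires, +3 burnt (F count now 1)
Step 5: +0 fires, +1 burnt (F count now 0)
Fire out after step 5
Initially T: 19, now '.': 20
Total burnt (originally-T cells now '.'): 9

Answer: 9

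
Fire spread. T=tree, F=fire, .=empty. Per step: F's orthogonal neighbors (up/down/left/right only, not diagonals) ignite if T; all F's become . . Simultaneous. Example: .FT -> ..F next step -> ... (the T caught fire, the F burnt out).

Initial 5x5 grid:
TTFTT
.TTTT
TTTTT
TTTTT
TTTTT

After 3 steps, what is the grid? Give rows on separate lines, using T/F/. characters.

Step 1: 3 trees catch fire, 1 burn out
  TF.FT
  .TFTT
  TTTTT
  TTTTT
  TTTTT
Step 2: 5 trees catch fire, 3 burn out
  F...F
  .F.FT
  TTFTT
  TTTTT
  TTTTT
Step 3: 4 trees catch fire, 5 burn out
  .....
  ....F
  TF.FT
  TTFTT
  TTTTT

.....
....F
TF.FT
TTFTT
TTTTT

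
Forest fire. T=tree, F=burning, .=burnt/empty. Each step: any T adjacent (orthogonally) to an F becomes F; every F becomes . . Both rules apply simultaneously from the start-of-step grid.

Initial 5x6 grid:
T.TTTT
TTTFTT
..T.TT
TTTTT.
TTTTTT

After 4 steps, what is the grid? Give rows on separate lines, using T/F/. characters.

Step 1: 3 trees catch fire, 1 burn out
  T.TFTT
  TTF.FT
  ..T.TT
  TTTTT.
  TTTTTT
Step 2: 6 trees catch fire, 3 burn out
  T.F.FT
  TF...F
  ..F.FT
  TTTTT.
  TTTTTT
Step 3: 5 trees catch fire, 6 burn out
  T....F
  F.....
  .....F
  TTFTF.
  TTTTTT
Step 4: 5 trees catch fire, 5 burn out
  F.....
  ......
  ......
  TF.F..
  TTFTFT

F.....
......
......
TF.F..
TTFTFT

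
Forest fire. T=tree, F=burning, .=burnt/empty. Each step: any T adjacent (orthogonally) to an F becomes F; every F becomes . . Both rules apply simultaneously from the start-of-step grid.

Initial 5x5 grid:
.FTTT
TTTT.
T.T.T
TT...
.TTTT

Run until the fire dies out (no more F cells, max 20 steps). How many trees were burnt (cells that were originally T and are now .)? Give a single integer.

Answer: 15

Derivation:
Step 1: +2 fires, +1 burnt (F count now 2)
Step 2: +3 fires, +2 burnt (F count now 3)
Step 3: +4 fires, +3 burnt (F count now 4)
Step 4: +1 fires, +4 burnt (F count now 1)
Step 5: +1 fires, +1 burnt (F count now 1)
Step 6: +1 fires, +1 burnt (F count now 1)
Step 7: +1 fires, +1 burnt (F count now 1)
Step 8: +1 fires, +1 burnt (F count now 1)
Step 9: +1 fires, +1 burnt (F count now 1)
Step 10: +0 fires, +1 burnt (F count now 0)
Fire out after step 10
Initially T: 16, now '.': 24
Total burnt (originally-T cells now '.'): 15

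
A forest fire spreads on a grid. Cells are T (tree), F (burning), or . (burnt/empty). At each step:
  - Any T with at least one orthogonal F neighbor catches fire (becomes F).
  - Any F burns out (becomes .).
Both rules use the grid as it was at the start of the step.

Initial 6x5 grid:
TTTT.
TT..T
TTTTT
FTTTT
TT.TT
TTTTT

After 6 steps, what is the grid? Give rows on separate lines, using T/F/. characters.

Step 1: 3 trees catch fire, 1 burn out
  TTTT.
  TT..T
  FTTTT
  .FTTT
  FT.TT
  TTTTT
Step 2: 5 trees catch fire, 3 burn out
  TTTT.
  FT..T
  .FTTT
  ..FTT
  .F.TT
  FTTTT
Step 3: 5 trees catch fire, 5 burn out
  FTTT.
  .F..T
  ..FTT
  ...FT
  ...TT
  .FTTT
Step 4: 5 trees catch fire, 5 burn out
  .FTT.
  ....T
  ...FT
  ....F
  ...FT
  ..FTT
Step 5: 4 trees catch fire, 5 burn out
  ..FT.
  ....T
  ....F
  .....
  ....F
  ...FT
Step 6: 3 trees catch fire, 4 burn out
  ...F.
  ....F
  .....
  .....
  .....
  ....F

...F.
....F
.....
.....
.....
....F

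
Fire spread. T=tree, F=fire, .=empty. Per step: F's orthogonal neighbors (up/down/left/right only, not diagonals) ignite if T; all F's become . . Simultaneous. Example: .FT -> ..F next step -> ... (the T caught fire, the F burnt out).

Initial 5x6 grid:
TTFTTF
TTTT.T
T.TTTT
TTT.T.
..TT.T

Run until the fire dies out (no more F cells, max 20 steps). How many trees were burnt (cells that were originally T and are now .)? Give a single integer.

Step 1: +5 fires, +2 burnt (F count now 5)
Step 2: +5 fires, +5 burnt (F count now 5)
Step 3: +4 fires, +5 burnt (F count now 4)
Step 4: +4 fires, +4 burnt (F count now 4)
Step 5: +2 fires, +4 burnt (F count now 2)
Step 6: +0 fires, +2 burnt (F count now 0)
Fire out after step 6
Initially T: 21, now '.': 29
Total burnt (originally-T cells now '.'): 20

Answer: 20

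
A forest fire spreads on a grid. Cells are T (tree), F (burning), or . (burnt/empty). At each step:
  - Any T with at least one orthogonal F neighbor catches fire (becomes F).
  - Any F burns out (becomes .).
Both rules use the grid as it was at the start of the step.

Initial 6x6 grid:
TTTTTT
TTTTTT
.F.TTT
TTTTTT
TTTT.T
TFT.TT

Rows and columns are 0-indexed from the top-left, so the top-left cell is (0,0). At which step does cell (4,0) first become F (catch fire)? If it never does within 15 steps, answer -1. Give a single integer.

Step 1: cell (4,0)='T' (+5 fires, +2 burnt)
Step 2: cell (4,0)='F' (+7 fires, +5 burnt)
  -> target ignites at step 2
Step 3: cell (4,0)='.' (+5 fires, +7 burnt)
Step 4: cell (4,0)='.' (+4 fires, +5 burnt)
Step 5: cell (4,0)='.' (+4 fires, +4 burnt)
Step 6: cell (4,0)='.' (+3 fires, +4 burnt)
Step 7: cell (4,0)='.' (+1 fires, +3 burnt)
Step 8: cell (4,0)='.' (+1 fires, +1 burnt)
Step 9: cell (4,0)='.' (+0 fires, +1 burnt)
  fire out at step 9

2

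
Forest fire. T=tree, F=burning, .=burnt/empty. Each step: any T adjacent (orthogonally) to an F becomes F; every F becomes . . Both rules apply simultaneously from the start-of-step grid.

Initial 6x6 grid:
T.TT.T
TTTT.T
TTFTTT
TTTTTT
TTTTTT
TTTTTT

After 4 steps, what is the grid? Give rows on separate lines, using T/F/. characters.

Step 1: 4 trees catch fire, 1 burn out
  T.TT.T
  TTFT.T
  TF.FTT
  TTFTTT
  TTTTTT
  TTTTTT
Step 2: 8 trees catch fire, 4 burn out
  T.FT.T
  TF.F.T
  F...FT
  TF.FTT
  TTFTTT
  TTTTTT
Step 3: 8 trees catch fire, 8 burn out
  T..F.T
  F....T
  .....F
  F...FT
  TF.FTT
  TTFTTT
Step 4: 7 trees catch fire, 8 burn out
  F....T
  .....F
  ......
  .....F
  F...FT
  TF.FTT

F....T
.....F
......
.....F
F...FT
TF.FTT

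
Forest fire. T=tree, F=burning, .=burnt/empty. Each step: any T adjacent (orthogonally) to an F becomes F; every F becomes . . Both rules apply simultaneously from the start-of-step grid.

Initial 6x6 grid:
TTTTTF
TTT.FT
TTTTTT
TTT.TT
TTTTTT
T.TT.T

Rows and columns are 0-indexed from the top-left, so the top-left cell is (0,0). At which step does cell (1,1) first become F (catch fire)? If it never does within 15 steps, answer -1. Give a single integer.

Step 1: cell (1,1)='T' (+3 fires, +2 burnt)
Step 2: cell (1,1)='T' (+4 fires, +3 burnt)
Step 3: cell (1,1)='T' (+4 fires, +4 burnt)
Step 4: cell (1,1)='T' (+6 fires, +4 burnt)
Step 5: cell (1,1)='F' (+7 fires, +6 burnt)
  -> target ignites at step 5
Step 6: cell (1,1)='.' (+4 fires, +7 burnt)
Step 7: cell (1,1)='.' (+1 fires, +4 burnt)
Step 8: cell (1,1)='.' (+1 fires, +1 burnt)
Step 9: cell (1,1)='.' (+0 fires, +1 burnt)
  fire out at step 9

5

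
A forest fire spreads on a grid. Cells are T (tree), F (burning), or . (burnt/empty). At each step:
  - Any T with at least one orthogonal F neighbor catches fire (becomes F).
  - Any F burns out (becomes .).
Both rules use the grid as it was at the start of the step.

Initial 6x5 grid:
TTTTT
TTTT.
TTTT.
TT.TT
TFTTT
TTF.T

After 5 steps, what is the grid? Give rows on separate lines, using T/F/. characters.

Step 1: 4 trees catch fire, 2 burn out
  TTTTT
  TTTT.
  TTTT.
  TF.TT
  F.FTT
  TF..T
Step 2: 4 trees catch fire, 4 burn out
  TTTTT
  TTTT.
  TFTT.
  F..TT
  ...FT
  F...T
Step 3: 5 trees catch fire, 4 burn out
  TTTTT
  TFTT.
  F.FT.
  ...FT
  ....F
  ....T
Step 4: 6 trees catch fire, 5 burn out
  TFTTT
  F.FT.
  ...F.
  ....F
  .....
  ....F
Step 5: 3 trees catch fire, 6 burn out
  F.FTT
  ...F.
  .....
  .....
  .....
  .....

F.FTT
...F.
.....
.....
.....
.....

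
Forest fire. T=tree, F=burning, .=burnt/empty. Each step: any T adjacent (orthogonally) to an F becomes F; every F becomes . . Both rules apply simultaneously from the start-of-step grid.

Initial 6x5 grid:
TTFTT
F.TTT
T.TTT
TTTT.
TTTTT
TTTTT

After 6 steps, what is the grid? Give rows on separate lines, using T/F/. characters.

Step 1: 5 trees catch fire, 2 burn out
  FF.FT
  ..FTT
  F.TTT
  TTTT.
  TTTTT
  TTTTT
Step 2: 4 trees catch fire, 5 burn out
  ....F
  ...FT
  ..FTT
  FTTT.
  TTTTT
  TTTTT
Step 3: 5 trees catch fire, 4 burn out
  .....
  ....F
  ...FT
  .FFT.
  FTTTT
  TTTTT
Step 4: 5 trees catch fire, 5 burn out
  .....
  .....
  ....F
  ...F.
  .FFTT
  FTTTT
Step 5: 3 trees catch fire, 5 burn out
  .....
  .....
  .....
  .....
  ...FT
  .FFTT
Step 6: 2 trees catch fire, 3 burn out
  .....
  .....
  .....
  .....
  ....F
  ...FT

.....
.....
.....
.....
....F
...FT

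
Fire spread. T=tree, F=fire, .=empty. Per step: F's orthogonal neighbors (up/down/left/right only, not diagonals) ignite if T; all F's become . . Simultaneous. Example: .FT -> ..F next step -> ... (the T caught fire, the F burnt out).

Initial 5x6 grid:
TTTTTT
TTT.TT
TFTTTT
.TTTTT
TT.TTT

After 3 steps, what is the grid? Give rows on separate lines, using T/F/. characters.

Step 1: 4 trees catch fire, 1 burn out
  TTTTTT
  TFT.TT
  F.FTTT
  .FTTTT
  TT.TTT
Step 2: 6 trees catch fire, 4 burn out
  TFTTTT
  F.F.TT
  ...FTT
  ..FTTT
  TF.TTT
Step 3: 5 trees catch fire, 6 burn out
  F.FTTT
  ....TT
  ....FT
  ...FTT
  F..TTT

F.FTTT
....TT
....FT
...FTT
F..TTT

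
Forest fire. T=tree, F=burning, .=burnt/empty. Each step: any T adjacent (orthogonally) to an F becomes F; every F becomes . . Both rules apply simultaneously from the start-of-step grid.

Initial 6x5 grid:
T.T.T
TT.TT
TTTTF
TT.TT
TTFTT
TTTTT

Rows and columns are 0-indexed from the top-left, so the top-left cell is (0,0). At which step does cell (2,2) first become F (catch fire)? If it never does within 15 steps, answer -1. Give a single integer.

Step 1: cell (2,2)='T' (+6 fires, +2 burnt)
Step 2: cell (2,2)='F' (+9 fires, +6 burnt)
  -> target ignites at step 2
Step 3: cell (2,2)='.' (+4 fires, +9 burnt)
Step 4: cell (2,2)='.' (+2 fires, +4 burnt)
Step 5: cell (2,2)='.' (+1 fires, +2 burnt)
Step 6: cell (2,2)='.' (+1 fires, +1 burnt)
Step 7: cell (2,2)='.' (+0 fires, +1 burnt)
  fire out at step 7

2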